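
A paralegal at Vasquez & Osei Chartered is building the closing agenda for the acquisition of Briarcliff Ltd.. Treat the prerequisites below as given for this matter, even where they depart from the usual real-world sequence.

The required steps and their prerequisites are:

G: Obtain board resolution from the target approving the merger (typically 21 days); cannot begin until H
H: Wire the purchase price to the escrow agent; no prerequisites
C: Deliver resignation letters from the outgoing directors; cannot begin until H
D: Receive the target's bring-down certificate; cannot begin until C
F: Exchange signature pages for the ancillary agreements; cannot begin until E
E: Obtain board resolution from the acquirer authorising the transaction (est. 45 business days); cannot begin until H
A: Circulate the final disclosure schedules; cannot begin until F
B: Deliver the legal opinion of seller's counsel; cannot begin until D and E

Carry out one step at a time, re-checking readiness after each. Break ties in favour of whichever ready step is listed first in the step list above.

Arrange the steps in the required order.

Only H has no prerequisites, so it is first.
Now G, C and E have their prerequisites met. G is listed earlier, so G next.
Ready: C and E. C is listed earlier → C.
Ready: D and E. D is listed earlier → D.
Next only E has its prerequisites met → E.
Now F and B have their prerequisites met. F is listed earlier, so F next.
Ready: A and B. A is listed earlier → A.
B needed D and E, now all done → B.

H, G, C, D, E, F, A, B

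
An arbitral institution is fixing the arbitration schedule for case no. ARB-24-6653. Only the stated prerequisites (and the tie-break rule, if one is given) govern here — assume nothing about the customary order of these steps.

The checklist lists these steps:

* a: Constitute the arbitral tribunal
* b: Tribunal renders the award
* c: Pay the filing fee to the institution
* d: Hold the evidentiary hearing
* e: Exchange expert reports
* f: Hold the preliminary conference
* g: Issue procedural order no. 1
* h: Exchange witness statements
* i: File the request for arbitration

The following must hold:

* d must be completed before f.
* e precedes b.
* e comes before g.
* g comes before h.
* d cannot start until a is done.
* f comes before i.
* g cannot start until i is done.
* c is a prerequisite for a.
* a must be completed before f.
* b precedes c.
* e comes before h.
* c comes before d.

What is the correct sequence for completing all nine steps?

e b c a d f i g h

Only e has no prerequisites, so it is first.
That leaves b as the only ready step → b.
c needed b, now all done → c.
a is the only step now ready → a.
d needed a and c, now all done → d.
f needed a and d, now all done → f.
i needed f, now all done → i.
g is the only step now ready → g.
h needed e and g, now all done → h.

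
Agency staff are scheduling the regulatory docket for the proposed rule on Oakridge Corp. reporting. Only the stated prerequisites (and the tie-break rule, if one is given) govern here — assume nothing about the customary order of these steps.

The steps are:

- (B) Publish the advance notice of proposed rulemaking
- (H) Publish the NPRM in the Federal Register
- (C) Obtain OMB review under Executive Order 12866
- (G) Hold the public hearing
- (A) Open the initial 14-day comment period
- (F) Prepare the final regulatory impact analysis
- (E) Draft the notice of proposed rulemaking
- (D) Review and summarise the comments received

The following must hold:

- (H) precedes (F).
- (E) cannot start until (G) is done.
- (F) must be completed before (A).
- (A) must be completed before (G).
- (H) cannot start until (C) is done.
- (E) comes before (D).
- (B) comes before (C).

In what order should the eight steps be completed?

(B), (C), (H), (F), (A), (G), (E), (D)

(B) is the only step with nothing outstanding, so it goes first.
(C) needed (B), now all done → (C).
(H) needed (C), now all done → (H).
(F) needed (H), now all done → (F).
(A) is the only step now ready → (A).
(G) needed (A), now all done → (G).
(E) needed (G), now all done → (E).
(D) needed (E), now all done → (D).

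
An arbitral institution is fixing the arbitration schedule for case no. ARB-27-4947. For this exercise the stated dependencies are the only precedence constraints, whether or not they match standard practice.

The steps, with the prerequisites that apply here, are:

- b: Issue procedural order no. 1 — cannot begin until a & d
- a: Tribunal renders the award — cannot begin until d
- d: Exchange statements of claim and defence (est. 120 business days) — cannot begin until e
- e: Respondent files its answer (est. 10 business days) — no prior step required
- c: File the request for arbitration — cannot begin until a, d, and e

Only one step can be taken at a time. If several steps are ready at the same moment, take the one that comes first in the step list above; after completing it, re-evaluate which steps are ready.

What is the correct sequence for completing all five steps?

e d a b c

e is the only step with nothing outstanding, so it goes first.
That leaves d as the only ready step → d.
Next only a has its prerequisites met → a.
Now b and c have their prerequisites met. b is listed earlier, so b next.
Next only c has its prerequisites met → c.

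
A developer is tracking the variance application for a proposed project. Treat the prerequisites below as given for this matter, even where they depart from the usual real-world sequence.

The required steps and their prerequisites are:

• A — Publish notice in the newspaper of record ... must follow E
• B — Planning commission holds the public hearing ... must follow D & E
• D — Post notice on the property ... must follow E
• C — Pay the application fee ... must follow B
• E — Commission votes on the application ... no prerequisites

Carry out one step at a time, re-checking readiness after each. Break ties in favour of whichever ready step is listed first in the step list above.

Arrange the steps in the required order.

Only E has no prerequisites, so it is first.
Now A and D have their prerequisites met. A is listed earlier, so A next.
Next only D has its prerequisites met → D.
Next only B has its prerequisites met → B.
C is the only step now ready → C.

E, A, D, B, C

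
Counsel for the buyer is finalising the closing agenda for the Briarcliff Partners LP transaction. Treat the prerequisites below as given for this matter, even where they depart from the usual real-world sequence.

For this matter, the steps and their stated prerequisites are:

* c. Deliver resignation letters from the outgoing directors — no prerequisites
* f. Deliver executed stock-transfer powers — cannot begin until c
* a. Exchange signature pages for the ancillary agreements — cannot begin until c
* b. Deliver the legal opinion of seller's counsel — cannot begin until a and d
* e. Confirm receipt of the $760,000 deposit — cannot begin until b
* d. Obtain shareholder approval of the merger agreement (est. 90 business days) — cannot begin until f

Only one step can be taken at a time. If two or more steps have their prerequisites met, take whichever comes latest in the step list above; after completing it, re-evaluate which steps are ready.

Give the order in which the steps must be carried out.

c → a → f → d → b → e

c is the only step with nothing outstanding, so it goes first.
Ready: a and f. a is listed later → a.
f is the only step now ready → f.
d needed f, now all done → d.
b is the only step now ready → b.
e needed b, now all done → e.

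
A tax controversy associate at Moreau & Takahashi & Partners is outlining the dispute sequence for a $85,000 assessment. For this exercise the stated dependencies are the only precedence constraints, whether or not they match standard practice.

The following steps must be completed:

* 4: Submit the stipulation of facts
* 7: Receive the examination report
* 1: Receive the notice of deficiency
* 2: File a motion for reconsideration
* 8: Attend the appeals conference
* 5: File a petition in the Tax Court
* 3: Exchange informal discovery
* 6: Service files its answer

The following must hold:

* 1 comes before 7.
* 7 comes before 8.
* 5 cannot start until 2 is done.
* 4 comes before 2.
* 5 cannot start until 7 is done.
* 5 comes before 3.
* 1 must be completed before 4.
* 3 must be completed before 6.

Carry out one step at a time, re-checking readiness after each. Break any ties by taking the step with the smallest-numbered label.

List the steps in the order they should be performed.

1 has no prerequisites → 1 first.
Now 4 and 7 have their prerequisites met. 4 has the earlier label, so 4 next.
Ready: 2 and 7. 2 has the earlier label → 2.
7 needed 1, now all done → 7.
Ready: 5 and 8. 5 has the earlier label → 5.
3 now also ready, so the ready set is {3, 8}; 3 has the earlier label → 3.
Ready: 6 and 8. 6 has the earlier label → 6.
That leaves 8 as the only ready step → 8.

1 → 4 → 2 → 7 → 5 → 3 → 6 → 8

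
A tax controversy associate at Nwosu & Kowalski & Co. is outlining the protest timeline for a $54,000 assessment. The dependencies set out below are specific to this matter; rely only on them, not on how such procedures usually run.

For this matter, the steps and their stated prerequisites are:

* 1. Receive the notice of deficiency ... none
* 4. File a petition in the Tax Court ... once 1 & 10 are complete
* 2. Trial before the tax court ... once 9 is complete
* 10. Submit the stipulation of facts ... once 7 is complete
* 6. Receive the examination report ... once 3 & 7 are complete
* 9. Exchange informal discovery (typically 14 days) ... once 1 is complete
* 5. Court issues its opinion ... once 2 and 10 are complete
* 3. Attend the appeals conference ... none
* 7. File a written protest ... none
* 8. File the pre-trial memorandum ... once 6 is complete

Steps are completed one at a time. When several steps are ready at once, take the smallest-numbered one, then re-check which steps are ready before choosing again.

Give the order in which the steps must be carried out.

1, 3 and 7 have no prerequisites; 1 has the earlier label, so 1 is first.
Ready: 3, 7 and 9. 3 has the earlier label → 3.
Now 7 and 9 have their prerequisites met. 7 has the earlier label, so 7 next.
Ready: 6, 9 and 10. 6 has the earlier label → 6.
8, 9 and 10 are all available; 8 has the earlier label → 8.
9 and 10 are both available; 9 has the earlier label → 9.
2 now also ready, so the ready set is {2, 10}; 2 has the earlier label → 2.
Next only 10 has its prerequisites met → 10.
4 and 5 are both available; 4 has the earlier label → 4.
5 needed 2 and 10, now all done → 5.

1 → 3 → 7 → 6 → 8 → 9 → 2 → 10 → 4 → 5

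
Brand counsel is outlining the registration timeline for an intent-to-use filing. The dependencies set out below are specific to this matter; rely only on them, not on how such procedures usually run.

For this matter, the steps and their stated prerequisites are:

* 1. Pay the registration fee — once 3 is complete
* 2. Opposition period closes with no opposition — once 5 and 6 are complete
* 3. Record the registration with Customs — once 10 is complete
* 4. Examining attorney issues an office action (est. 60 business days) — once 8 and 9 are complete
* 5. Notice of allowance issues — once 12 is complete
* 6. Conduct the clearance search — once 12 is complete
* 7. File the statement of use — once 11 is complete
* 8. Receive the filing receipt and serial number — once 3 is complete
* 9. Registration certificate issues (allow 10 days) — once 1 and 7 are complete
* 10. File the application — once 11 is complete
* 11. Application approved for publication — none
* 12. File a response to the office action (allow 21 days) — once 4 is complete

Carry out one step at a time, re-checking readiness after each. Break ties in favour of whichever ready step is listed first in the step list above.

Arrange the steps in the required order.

11, 7, 10, 3, 1, 8, 9, 4, 12, 5, 6, 2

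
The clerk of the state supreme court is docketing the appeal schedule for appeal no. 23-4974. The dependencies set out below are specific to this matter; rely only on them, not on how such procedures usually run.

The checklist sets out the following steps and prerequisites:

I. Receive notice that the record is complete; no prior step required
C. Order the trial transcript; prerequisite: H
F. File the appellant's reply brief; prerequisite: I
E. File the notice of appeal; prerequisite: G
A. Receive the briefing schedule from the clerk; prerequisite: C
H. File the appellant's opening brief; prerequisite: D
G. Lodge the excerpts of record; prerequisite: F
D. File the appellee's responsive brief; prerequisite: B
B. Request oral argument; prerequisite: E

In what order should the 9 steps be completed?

I F G E B D H C A

I has no prerequisites → I first.
F needed I, now all done → F.
G needed F, now all done → G.
That leaves E as the only ready step → E.
B needed E, now all done → B.
D needed B, now all done → D.
That leaves H as the only ready step → H.
C is the only step now ready → C.
A needed C, now all done → A.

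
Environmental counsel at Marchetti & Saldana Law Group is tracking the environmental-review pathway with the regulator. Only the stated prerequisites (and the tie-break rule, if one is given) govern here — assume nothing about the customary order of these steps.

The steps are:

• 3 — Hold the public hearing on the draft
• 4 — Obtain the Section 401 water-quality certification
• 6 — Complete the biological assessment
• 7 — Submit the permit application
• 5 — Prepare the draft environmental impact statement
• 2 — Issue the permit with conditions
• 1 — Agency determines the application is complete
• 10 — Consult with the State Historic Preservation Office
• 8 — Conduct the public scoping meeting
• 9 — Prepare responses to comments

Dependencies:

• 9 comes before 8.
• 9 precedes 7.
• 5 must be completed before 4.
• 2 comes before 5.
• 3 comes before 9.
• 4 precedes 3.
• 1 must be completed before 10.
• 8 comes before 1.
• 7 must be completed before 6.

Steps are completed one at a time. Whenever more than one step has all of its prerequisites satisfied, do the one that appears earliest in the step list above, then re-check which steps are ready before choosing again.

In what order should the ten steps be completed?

2, 5, 4, 3, 9, 7, 6, 8, 1, 10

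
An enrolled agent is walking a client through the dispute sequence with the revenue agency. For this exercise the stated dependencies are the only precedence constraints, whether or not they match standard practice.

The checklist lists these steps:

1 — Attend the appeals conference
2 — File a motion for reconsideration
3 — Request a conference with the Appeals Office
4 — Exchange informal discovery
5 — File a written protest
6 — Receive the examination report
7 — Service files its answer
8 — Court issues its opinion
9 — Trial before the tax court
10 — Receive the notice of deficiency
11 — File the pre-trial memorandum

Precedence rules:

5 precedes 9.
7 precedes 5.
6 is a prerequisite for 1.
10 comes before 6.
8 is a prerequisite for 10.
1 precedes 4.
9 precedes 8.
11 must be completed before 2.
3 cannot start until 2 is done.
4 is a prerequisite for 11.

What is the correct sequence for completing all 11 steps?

7 → 5 → 9 → 8 → 10 → 6 → 1 → 4 → 11 → 2 → 3

7 is the only step with nothing outstanding, so it goes first.
5 needed 7, now all done → 5.
Next only 9 has its prerequisites met → 9.
Next only 8 has its prerequisites met → 8.
10 is the only step now ready → 10.
6 is the only step now ready → 6.
1 needed 6, now all done → 1.
That leaves 4 as the only ready step → 4.
Next only 11 has its prerequisites met → 11.
2 needed 11, now all done → 2.
3 needed 2, now all done → 3.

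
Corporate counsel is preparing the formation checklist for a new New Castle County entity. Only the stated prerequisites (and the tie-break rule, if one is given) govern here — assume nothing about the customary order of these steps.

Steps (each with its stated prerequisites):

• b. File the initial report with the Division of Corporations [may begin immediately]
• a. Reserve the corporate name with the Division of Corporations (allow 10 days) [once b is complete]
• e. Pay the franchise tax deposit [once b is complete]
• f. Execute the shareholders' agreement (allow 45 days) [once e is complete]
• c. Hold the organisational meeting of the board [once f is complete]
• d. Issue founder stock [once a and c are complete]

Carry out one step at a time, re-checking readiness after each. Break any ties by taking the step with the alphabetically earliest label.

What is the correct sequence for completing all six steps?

Only b has no prerequisites, so it is first.
a and e are both available; a has the earlier label → a.
e is the only step now ready → e.
f is the only step now ready → f.
c needed f, now all done → c.
d needed a and c, now all done → d.

b, a, e, f, c, d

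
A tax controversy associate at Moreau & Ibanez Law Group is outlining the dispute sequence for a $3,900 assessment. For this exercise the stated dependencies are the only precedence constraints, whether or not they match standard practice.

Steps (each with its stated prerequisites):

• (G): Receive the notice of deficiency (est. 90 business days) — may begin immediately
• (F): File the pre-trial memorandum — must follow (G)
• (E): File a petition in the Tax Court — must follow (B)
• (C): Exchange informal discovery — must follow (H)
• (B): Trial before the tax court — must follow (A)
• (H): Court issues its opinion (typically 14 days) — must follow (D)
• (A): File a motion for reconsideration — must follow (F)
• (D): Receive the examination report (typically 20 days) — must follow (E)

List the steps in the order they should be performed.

(G), (F), (A), (B), (E), (D), (H), (C)

(G) has no prerequisites → (G) first.
(F) is the only step now ready → (F).
(A) is the only step now ready → (A).
That leaves (B) as the only ready step → (B).
(E) needed (B), now all done → (E).
(D) needed (E), now all done → (D).
(H) needed (D), now all done → (H).
That leaves (C) as the only ready step → (C).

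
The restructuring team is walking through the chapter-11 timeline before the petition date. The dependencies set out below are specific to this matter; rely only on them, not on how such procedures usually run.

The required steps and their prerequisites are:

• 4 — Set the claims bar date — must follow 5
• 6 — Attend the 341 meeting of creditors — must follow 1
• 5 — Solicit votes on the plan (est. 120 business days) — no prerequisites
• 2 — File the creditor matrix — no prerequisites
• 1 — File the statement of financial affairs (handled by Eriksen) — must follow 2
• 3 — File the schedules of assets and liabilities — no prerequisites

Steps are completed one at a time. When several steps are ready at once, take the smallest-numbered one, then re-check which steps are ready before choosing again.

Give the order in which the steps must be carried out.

2 → 1 → 3 → 5 → 4 → 6

2, 3 and 5 have no prerequisites; 2 has the earlier label, so 2 is first.
Ready: 1, 3 and 5. 1 has the earlier label → 1.
Now 3, 5 and 6 have their prerequisites met. 3 has the earlier label, so 3 next.
5 and 6 are both available; 5 has the earlier label → 5.
4 now also ready, so the ready set is {4, 6}; 4 has the earlier label → 4.
Next only 6 has its prerequisites met → 6.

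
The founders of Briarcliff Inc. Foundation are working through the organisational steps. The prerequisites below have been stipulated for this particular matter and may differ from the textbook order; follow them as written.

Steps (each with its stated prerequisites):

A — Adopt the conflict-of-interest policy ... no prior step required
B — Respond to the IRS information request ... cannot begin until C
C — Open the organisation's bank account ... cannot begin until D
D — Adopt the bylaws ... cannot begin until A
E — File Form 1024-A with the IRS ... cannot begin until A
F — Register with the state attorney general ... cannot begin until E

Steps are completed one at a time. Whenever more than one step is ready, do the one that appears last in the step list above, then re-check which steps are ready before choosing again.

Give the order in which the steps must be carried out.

A, E, F, D, C, B

A is the only step with nothing outstanding, so it goes first.
E and D are both available; E is listed later → E.
Ready: F and D. F is listed later → F.
D needed A, now all done → D.
C needed D, now all done → C.
B is the only step now ready → B.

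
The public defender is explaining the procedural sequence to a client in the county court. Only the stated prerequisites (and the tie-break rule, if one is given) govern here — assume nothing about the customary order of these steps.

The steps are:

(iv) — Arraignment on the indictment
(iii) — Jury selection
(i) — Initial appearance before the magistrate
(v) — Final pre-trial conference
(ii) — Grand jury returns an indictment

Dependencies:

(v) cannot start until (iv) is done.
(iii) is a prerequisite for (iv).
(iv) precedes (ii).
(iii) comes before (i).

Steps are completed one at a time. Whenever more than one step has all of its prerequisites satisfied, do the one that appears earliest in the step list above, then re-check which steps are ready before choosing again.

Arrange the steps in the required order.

(iii) (iv) (i) (v) (ii)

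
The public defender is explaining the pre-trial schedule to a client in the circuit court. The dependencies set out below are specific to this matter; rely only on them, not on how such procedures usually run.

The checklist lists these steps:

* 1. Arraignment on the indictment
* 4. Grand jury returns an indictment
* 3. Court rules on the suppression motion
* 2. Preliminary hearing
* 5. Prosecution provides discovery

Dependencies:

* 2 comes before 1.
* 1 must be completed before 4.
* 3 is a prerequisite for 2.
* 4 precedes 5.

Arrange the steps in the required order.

3 → 2 → 1 → 4 → 5

3 is the only step with nothing outstanding, so it goes first.
Next only 2 has its prerequisites met → 2.
1 needed 2, now all done → 1.
Next only 4 has its prerequisites met → 4.
Next only 5 has its prerequisites met → 5.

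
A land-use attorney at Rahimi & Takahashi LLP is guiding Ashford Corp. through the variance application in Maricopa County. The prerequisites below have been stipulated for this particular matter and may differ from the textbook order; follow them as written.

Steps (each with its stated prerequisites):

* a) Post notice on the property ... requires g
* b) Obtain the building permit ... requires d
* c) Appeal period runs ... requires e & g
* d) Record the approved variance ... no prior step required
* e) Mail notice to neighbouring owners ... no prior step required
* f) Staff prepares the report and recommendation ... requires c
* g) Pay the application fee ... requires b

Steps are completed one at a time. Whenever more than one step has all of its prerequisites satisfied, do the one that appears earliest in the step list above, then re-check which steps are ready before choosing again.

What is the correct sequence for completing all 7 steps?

d, b, e, g, a, c, f

Nothing is required for d and e. d is listed earlier → d first.
b and e are both available; b is listed earlier → b.
Now e and g have their prerequisites met. e is listed earlier, so e next.
g needed b, now all done → g.
Ready: a and c. a is listed earlier → a.
That leaves c as the only ready step → c.
Next only f has its prerequisites met → f.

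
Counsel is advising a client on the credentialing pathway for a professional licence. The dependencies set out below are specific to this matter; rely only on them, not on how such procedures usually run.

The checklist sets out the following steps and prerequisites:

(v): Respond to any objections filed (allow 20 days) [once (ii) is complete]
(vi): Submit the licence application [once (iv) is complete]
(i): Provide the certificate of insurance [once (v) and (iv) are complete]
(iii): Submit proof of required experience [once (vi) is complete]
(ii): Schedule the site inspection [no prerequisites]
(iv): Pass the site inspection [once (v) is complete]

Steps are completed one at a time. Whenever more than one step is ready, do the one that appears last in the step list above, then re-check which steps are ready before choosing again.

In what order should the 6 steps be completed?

(ii) has no prerequisites → (ii) first.
(v) needed (ii), now all done → (v).
That leaves (iv) as the only ready step → (iv).
Now (i) and (vi) have their prerequisites met. (i) is listed later, so (i) next.
That leaves (vi) as the only ready step → (vi).
That leaves (iii) as the only ready step → (iii).

(ii), (v), (iv), (i), (vi), (iii)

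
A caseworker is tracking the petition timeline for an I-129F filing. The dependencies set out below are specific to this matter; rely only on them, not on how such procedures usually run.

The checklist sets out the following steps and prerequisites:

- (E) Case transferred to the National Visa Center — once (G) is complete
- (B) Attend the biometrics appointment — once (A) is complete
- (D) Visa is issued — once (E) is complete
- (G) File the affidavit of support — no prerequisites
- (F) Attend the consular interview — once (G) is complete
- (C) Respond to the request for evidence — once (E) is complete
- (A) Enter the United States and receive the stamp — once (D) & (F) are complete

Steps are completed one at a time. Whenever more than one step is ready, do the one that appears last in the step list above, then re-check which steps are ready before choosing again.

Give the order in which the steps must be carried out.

(G) → (F) → (E) → (C) → (D) → (A) → (B)

(G) is the only step with nothing outstanding, so it goes first.
(F) and (E) are both available; (F) is listed later → (F).
Next only (E) has its prerequisites met → (E).
Now (C) and (D) have their prerequisites met. (C) is listed later, so (C) next.
Next only (D) has its prerequisites met → (D).
Next only (A) has its prerequisites met → (A).
That leaves (B) as the only ready step → (B).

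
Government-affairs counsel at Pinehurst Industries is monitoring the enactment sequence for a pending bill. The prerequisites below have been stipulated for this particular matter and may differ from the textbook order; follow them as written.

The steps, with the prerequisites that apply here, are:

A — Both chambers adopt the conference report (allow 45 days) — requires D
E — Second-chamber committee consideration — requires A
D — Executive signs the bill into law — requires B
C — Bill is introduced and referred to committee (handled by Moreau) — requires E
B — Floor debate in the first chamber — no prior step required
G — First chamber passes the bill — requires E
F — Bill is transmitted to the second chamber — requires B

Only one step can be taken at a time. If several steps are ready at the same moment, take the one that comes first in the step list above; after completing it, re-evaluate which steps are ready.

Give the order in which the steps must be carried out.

B, D, A, E, C, G, F

B is the only step with nothing outstanding, so it goes first.
D and F are both available; D is listed earlier → D.
Now A and F have their prerequisites met. A is listed earlier, so A next.
Ready: E and F. E is listed earlier → E.
Now C, G and F have their prerequisites met. C is listed earlier, so C next.
Ready: G and F. G is listed earlier → G.
F is the only step now ready → F.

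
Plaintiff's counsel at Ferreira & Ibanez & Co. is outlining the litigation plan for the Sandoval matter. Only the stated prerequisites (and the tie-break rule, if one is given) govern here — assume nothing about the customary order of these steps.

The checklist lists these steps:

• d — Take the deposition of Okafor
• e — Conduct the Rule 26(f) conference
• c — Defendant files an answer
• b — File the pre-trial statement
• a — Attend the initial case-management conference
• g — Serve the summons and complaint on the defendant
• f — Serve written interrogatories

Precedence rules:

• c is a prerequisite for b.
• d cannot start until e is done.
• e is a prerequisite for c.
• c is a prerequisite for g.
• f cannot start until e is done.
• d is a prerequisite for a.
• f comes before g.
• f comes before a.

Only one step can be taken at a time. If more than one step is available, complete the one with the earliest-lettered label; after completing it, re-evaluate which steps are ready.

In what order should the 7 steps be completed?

e has no prerequisites → e first.
Now c, d and f have their prerequisites met. c has the earlier label, so c next.
b now also ready, so the ready set is {b, d, f}; b has the earlier label → b.
Ready: d and f. d has the earlier label → d.
That leaves f as the only ready step → f.
a and g are both available; a has the earlier label → a.
g needed c and f, now all done → g.

e, c, b, d, f, a, g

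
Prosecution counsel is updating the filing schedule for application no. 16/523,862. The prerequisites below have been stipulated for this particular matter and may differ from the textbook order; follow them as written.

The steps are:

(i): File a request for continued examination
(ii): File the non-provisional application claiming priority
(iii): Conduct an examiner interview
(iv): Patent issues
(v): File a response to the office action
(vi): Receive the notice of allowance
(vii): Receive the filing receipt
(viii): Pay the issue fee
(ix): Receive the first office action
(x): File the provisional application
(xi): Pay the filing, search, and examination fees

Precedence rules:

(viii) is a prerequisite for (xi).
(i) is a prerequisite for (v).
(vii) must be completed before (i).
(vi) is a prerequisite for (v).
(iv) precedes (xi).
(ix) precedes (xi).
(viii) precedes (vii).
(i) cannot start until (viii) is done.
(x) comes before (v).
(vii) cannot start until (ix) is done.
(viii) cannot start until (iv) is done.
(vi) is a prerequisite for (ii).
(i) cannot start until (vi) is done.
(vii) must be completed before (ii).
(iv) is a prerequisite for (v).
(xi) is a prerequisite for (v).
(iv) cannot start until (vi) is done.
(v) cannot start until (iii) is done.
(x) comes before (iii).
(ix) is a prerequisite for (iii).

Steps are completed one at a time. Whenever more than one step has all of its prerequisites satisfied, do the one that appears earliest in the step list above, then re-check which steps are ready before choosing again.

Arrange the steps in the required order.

Nothing is required for (vi), (ix) and (x). (vi) is listed earlier → (vi) first.
(iv) now also ready, so the ready set is {(iv), (ix), (x)}; (iv) is listed earlier → (iv).
Now (viii), (ix) and (x) have their prerequisites met. (viii) is listed earlier, so (viii) next.
Now (ix) and (x) have their prerequisites met. (ix) is listed earlier, so (ix) next.
(vii), (x) and (xi) are all available; (vii) is listed earlier → (vii).
Ready: (i), (ii), (x) and (xi). (i) is listed earlier → (i).
Now (ii), (x) and (xi) have their prerequisites met. (ii) is listed earlier, so (ii) next.
Ready: (x) and (xi). (x) is listed earlier → (x).
Ready: (iii) and (xi). (iii) is listed earlier → (iii).
(xi) is the only step now ready → (xi).
(v) needed (i), (iii), (iv), (vi), (x) and (xi), now all done → (v).

(vi), (iv), (viii), (ix), (vii), (i), (ii), (x), (iii), (xi), (v)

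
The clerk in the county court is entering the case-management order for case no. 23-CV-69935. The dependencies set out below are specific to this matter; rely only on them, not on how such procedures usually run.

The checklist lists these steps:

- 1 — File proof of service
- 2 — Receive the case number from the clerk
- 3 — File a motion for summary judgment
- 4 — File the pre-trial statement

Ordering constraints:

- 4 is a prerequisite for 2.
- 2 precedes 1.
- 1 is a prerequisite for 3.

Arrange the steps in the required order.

4, 2, 1, 3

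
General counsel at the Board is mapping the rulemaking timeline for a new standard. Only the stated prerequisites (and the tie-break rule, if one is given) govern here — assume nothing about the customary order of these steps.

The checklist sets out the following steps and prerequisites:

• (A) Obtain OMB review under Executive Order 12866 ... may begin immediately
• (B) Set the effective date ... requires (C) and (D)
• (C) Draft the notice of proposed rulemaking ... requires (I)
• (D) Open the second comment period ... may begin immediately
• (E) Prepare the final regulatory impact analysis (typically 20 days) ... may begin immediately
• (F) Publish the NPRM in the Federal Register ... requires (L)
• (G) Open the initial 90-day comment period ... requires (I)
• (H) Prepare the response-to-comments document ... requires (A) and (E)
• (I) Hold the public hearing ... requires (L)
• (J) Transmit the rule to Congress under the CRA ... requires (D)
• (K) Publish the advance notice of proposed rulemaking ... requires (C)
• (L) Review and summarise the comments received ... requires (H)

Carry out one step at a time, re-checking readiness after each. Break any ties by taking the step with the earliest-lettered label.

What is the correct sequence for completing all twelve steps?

(A) → (D) → (E) → (H) → (J) → (L) → (F) → (I) → (C) → (B) → (G) → (K)

(A), (D) and (E) have no prerequisites; (A) has the earlier label, so (A) is first.
(D) and (E) are both available; (D) has the earlier label → (D).
(J) now also ready, so the ready set is {(E), (J)}; (E) has the earlier label → (E).
(H) and (J) are both available; (H) has the earlier label → (H).
(L) now also ready, so the ready set is {(J), (L)}; (J) has the earlier label → (J).
(L) needed (H), now all done → (L).
Now (F) and (I) have their prerequisites met. (F) has the earlier label, so (F) next.
(I) is the only step now ready → (I).
(C) and (G) are both available; (C) has the earlier label → (C).
(B) and (K) now also ready, so the ready set is {(B), (G), (K)}; (B) has the earlier label → (B).
(G) and (K) are both available; (G) has the earlier label → (G).
Next only (K) has its prerequisites met → (K).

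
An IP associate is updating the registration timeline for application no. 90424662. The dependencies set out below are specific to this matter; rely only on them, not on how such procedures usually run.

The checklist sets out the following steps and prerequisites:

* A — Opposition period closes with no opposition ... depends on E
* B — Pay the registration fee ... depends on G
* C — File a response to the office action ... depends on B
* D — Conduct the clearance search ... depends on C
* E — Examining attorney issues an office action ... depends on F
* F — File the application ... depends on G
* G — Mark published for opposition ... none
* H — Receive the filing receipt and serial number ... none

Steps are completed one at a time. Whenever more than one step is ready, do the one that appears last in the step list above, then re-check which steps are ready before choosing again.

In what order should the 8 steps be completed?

Nothing is required for H and G. H is listed later → H first.
That leaves G as the only ready step → G.
F and B are both available; F is listed later → F.
E now also ready, so the ready set is {E, B}; E is listed later → E.
Ready: B and A. B is listed later → B.
C now also ready, so the ready set is {C, A}; C is listed later → C.
Now D and A have their prerequisites met. D is listed later, so D next.
Next only A has its prerequisites met → A.

H, G, F, E, B, C, D, A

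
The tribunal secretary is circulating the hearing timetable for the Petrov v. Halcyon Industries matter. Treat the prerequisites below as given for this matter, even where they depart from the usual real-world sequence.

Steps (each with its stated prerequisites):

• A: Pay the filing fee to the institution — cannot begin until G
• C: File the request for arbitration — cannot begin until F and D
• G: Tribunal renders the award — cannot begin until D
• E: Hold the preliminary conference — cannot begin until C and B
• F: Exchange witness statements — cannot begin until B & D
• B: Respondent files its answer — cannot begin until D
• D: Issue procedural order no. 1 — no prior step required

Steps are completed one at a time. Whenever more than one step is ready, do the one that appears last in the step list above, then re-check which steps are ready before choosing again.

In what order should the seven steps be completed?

Only D has no prerequisites, so it is first.
Now B and G have their prerequisites met. B is listed later, so B next.
F and G are both available; F is listed later → F.
C now also ready, so the ready set is {G, C}; G is listed later → G.
A now also ready, so the ready set is {C, A}; C is listed later → C.
Ready: E and A. E is listed later → E.
A needed G, now all done → A.

D, B, F, G, C, E, A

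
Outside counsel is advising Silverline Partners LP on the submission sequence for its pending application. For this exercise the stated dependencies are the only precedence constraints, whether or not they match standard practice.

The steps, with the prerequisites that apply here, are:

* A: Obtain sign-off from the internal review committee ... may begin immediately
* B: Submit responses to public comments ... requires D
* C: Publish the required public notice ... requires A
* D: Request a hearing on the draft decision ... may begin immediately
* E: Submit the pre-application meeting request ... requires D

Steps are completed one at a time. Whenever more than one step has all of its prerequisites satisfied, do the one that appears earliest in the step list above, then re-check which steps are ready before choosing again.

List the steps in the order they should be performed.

A, C, D, B, E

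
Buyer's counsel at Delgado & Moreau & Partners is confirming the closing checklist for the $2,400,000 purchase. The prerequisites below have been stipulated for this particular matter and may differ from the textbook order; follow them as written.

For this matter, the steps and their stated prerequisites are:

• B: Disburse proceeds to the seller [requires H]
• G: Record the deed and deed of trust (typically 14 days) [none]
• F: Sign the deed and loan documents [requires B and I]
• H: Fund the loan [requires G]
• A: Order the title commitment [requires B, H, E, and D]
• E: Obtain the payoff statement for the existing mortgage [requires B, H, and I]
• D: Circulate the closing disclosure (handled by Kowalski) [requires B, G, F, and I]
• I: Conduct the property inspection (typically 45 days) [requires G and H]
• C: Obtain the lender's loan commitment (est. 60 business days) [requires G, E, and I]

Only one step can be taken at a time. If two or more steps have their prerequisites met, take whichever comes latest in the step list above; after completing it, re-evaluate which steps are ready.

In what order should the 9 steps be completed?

Only G has no prerequisites, so it is first.
Next only H has its prerequisites met → H.
Now I and B have their prerequisites met. I is listed later, so I next.
Next only B has its prerequisites met → B.
Ready: E and F. E is listed later → E.
C now also ready, so the ready set is {C, F}; C is listed later → C.
F needed I and B, now all done → F.
D needed I, F, G and B, now all done → D.
A is the only step now ready → A.

G, H, I, B, E, C, F, D, A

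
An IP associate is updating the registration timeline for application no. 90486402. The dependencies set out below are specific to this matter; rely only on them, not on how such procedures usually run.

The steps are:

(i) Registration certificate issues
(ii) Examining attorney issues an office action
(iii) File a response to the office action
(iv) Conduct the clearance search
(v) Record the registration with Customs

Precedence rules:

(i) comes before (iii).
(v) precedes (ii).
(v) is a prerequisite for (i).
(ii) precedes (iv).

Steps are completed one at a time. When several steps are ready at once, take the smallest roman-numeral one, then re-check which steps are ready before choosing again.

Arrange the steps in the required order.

(v) (i) (ii) (iii) (iv)

Only (v) has no prerequisites, so it is first.
Ready: (i) and (ii). (i) has the earlier label → (i).
Now (ii) and (iii) have their prerequisites met. (ii) has the earlier label, so (ii) next.
Ready: (iii) and (iv). (iii) has the earlier label → (iii).
Next only (iv) has its prerequisites met → (iv).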